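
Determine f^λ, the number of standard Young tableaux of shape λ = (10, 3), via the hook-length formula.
# SYT of shape (10, 3) = 208

Hook-length formula: f^λ = n! / Π hook(c), product over all cells c of the Young diagram. For λ = (10, 3), n = 13 boxes. Hook lengths by row (left-to-right, top-to-bottom): [11, 10, 9, 7, 6, 5, 4, 3, 2, 1]; [3, 2, 1]. Product of hooks = 29937600. So f^λ = 13! / 29937600 = 6227020800 / 29937600 = 208.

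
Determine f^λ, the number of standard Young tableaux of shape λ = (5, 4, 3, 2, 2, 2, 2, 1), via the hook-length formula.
# SYT of shape (5, 4, 3, 2, 2, 2, 2, 1) = 285170886

Hook-length formula: f^λ = n! / Π hook(c), product over all cells c of the Young diagram. For λ = (5, 4, 3, 2, 2, 2, 2, 1), n = 21 boxes. Hook lengths by row (left-to-right, top-to-bottom): [12, 10, 5, 3, 1]; [10, 8, 3, 1]; [8, 6, 1]; [6, 4]; [5, 3]; [4, 2]; [3, 1]; [1]. Product of hooks = 179159040000. So f^λ = 21! / 179159040000 = 51090942171709440000 / 179159040000 = 285170886.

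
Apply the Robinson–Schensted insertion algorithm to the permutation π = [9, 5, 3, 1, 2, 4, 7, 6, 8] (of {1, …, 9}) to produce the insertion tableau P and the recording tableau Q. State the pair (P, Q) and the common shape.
P = [1, 2, 4, 6, 8] / [3, 7] / [5] / [9];  Q = [1, 5, 6, 7, 9] / [2, 8] / [3] / [4];  common shape = (5, 2, 1, 1)

Row-insert the values π_1, π_2, … into P one at a time, bumping the leftmost entry strictly greater than the inserted value down to the next row. The recording tableau Q records, in position (i, j), the step at which that cell was added to P.
  Insert 9 (step 1): P = [9];  Q = [1]
  Insert 5 (step 2): P = [5] / [9];  Q = [1] / [2]
  Insert 3 (step 3): P = [3] / [5] / [9];  Q = [1] / [2] / [3]
  Insert 1 (step 4): P = [1] / [3] / [5] / [9];  Q = [1] / [2] / [3] / [4]
  Insert 2 (step 5): P = [1, 2] / [3] / [5] / [9];  Q = [1, 5] / [2] / [3] / [4]
  Insert 4 (step 6): P = [1, 2, 4] / [3] / [5] / [9];  Q = [1, 5, 6] / [2] / [3] / [4]
  Insert 7 (step 7): P = [1, 2, 4, 7] / [3] / [5] / [9];  Q = [1, 5, 6, 7] / [2] / [3] / [4]
  Insert 6 (step 8): P = [1, 2, 4, 6] / [3, 7] / [5] / [9];  Q = [1, 5, 6, 7] / [2, 8] / [3] / [4]
  Insert 8 (step 9): P = [1, 2, 4, 6, 8] / [3, 7] / [5] / [9];  Q = [1, 5, 6, 7, 9] / [2, 8] / [3] / [4]
Final shape: (5, 2, 1, 1).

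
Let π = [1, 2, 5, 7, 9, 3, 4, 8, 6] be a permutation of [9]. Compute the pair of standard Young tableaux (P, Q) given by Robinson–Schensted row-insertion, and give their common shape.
P = [1, 2, 3, 4, 6] / [5, 7, 8] / [9];  Q = [1, 2, 3, 4, 5] / [6, 7, 8] / [9];  common shape = (5, 3, 1)

Row-insert the values π_1, π_2, … into P one at a time, bumping the leftmost entry strictly greater than the inserted value down to the next row. The recording tableau Q records, in position (i, j), the step at which that cell was added to P.
  Insert 1 (step 1): P = [1];  Q = [1]
  Insert 2 (step 2): P = [1, 2];  Q = [1, 2]
  Insert 5 (step 3): P = [1, 2, 5];  Q = [1, 2, 3]
  Insert 7 (step 4): P = [1, 2, 5, 7];  Q = [1, 2, 3, 4]
  Insert 9 (step 5): P = [1, 2, 5, 7, 9];  Q = [1, 2, 3, 4, 5]
  Insert 3 (step 6): P = [1, 2, 3, 7, 9] / [5];  Q = [1, 2, 3, 4, 5] / [6]
  Insert 4 (step 7): P = [1, 2, 3, 4, 9] / [5, 7];  Q = [1, 2, 3, 4, 5] / [6, 7]
  Insert 8 (step 8): P = [1, 2, 3, 4, 8] / [5, 7, 9];  Q = [1, 2, 3, 4, 5] / [6, 7, 8]
  Insert 6 (step 9): P = [1, 2, 3, 4, 6] / [5, 7, 8] / [9];  Q = [1, 2, 3, 4, 5] / [6, 7, 8] / [9]
Final shape: (5, 3, 1).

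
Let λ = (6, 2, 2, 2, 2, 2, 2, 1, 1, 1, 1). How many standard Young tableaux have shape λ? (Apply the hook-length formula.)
# SYT of shape (6, 2, 2, 2, 2, 2, 2, 1, 1, 1, 1) = 46293975

Hook-length formula: f^λ = n! / Π hook(c), product over all cells c of the Young diagram. For λ = (6, 2, 2, 2, 2, 2, 2, 1, 1, 1, 1), n = 22 boxes. Hook lengths by row (left-to-right, top-to-bottom): [16, 11, 4, 3, 2, 1]; [11, 6]; [10, 5]; [9, 4]; [8, 3]; [7, 2]; [6, 1]; [4]; [3]; [2]; [1]. Product of hooks = 24279633100800. So f^λ = 22! / 24279633100800 = 1124000727777607680000 / 24279633100800 = 46293975.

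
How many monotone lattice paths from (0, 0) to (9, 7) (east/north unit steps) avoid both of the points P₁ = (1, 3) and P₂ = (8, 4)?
Number of paths = 7608

Inclusion–exclusion. Total paths: C(16, 9) = 11440. Through P₁: C(4, 1)·C(12, 8) = 1980. Through P₂: C(12, 8)·C(4, 1) = 1980. Since P₁ is strictly southwest of P₂, a monotone path through both must visit P₁ then P₂; paths through both = C(4, 1)·C(8, 7)·C(4, 1) = 128. Avoid both = 11440 − 1980 − 1980 + 128 = 7608.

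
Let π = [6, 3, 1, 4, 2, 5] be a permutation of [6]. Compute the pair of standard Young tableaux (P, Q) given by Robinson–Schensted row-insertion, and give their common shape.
P = [1, 2, 5] / [3, 4] / [6];  Q = [1, 4, 6] / [2, 5] / [3];  common shape = (3, 2, 1)

Row-insert the values π_1, π_2, … into P one at a time, bumping the leftmost entry strictly greater than the inserted value down to the next row. The recording tableau Q records, in position (i, j), the step at which that cell was added to P.
  Insert 6 (step 1): P = [6];  Q = [1]
  Insert 3 (step 2): P = [3] / [6];  Q = [1] / [2]
  Insert 1 (step 3): P = [1] / [3] / [6];  Q = [1] / [2] / [3]
  Insert 4 (step 4): P = [1, 4] / [3] / [6];  Q = [1, 4] / [2] / [3]
  Insert 2 (step 5): P = [1, 2] / [3, 4] / [6];  Q = [1, 4] / [2, 5] / [3]
  Insert 5 (step 6): P = [1, 2, 5] / [3, 4] / [6];  Q = [1, 4, 6] / [2, 5] / [3]
Final shape: (3, 2, 1).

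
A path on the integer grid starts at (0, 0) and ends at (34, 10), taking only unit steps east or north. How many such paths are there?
Number of paths = 2481256778

A monotone lattice path from (0, 0) to (34, 10) consists of 34 east steps and 10 north steps in some order, so it is determined by which 34 of the 44 steps are east. The count is C(44, 34) = 2481256778.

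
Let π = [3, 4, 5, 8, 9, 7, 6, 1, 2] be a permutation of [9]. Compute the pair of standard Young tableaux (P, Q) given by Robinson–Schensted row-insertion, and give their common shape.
P = [1, 2, 5, 6, 9] / [3, 4] / [7] / [8];  Q = [1, 2, 3, 4, 5] / [6, 9] / [7] / [8];  common shape = (5, 2, 1, 1)

Row-insert the values π_1, π_2, … into P one at a time, bumping the leftmost entry strictly greater than the inserted value down to the next row. The recording tableau Q records, in position (i, j), the step at which that cell was added to P.
  Insert 3 (step 1): P = [3];  Q = [1]
  Insert 4 (step 2): P = [3, 4];  Q = [1, 2]
  Insert 5 (step 3): P = [3, 4, 5];  Q = [1, 2, 3]
  Insert 8 (step 4): P = [3, 4, 5, 8];  Q = [1, 2, 3, 4]
  Insert 9 (step 5): P = [3, 4, 5, 8, 9];  Q = [1, 2, 3, 4, 5]
  Insert 7 (step 6): P = [3, 4, 5, 7, 9] / [8];  Q = [1, 2, 3, 4, 5] / [6]
  Insert 6 (step 7): P = [3, 4, 5, 6, 9] / [7] / [8];  Q = [1, 2, 3, 4, 5] / [6] / [7]
  Insert 1 (step 8): P = [1, 4, 5, 6, 9] / [3] / [7] / [8];  Q = [1, 2, 3, 4, 5] / [6] / [7] / [8]
  Insert 2 (step 9): P = [1, 2, 5, 6, 9] / [3, 4] / [7] / [8];  Q = [1, 2, 3, 4, 5] / [6, 9] / [7] / [8]
Final shape: (5, 2, 1, 1).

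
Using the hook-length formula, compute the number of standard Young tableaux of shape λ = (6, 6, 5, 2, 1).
# SYT of shape (6, 6, 5, 2, 1) = 53209728

Hook-length formula: f^λ = n! / Π hook(c), product over all cells c of the Young diagram. For λ = (6, 6, 5, 2, 1), n = 20 boxes. Hook lengths by row (left-to-right, top-to-bottom): [10, 8, 6, 5, 4, 2]; [9, 7, 5, 4, 3, 1]; [7, 5, 3, 2, 1]; [3, 1]; [1]. Product of hooks = 45722880000. So f^λ = 20! / 45722880000 = 2432902008176640000 / 45722880000 = 53209728.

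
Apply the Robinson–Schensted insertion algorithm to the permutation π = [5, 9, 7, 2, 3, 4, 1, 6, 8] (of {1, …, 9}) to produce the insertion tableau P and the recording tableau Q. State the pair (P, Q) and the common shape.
P = [1, 3, 4, 6, 8] / [2, 7] / [5] / [9];  Q = [1, 2, 6, 8, 9] / [3, 5] / [4] / [7];  common shape = (5, 2, 1, 1)

Row-insert the values π_1, π_2, … into P one at a time, bumping the leftmost entry strictly greater than the inserted value down to the next row. The recording tableau Q records, in position (i, j), the step at which that cell was added to P.
  Insert 5 (step 1): P = [5];  Q = [1]
  Insert 9 (step 2): P = [5, 9];  Q = [1, 2]
  Insert 7 (step 3): P = [5, 7] / [9];  Q = [1, 2] / [3]
  Insert 2 (step 4): P = [2, 7] / [5] / [9];  Q = [1, 2] / [3] / [4]
  Insert 3 (step 5): P = [2, 3] / [5, 7] / [9];  Q = [1, 2] / [3, 5] / [4]
  Insert 4 (step 6): P = [2, 3, 4] / [5, 7] / [9];  Q = [1, 2, 6] / [3, 5] / [4]
  Insert 1 (step 7): P = [1, 3, 4] / [2, 7] / [5] / [9];  Q = [1, 2, 6] / [3, 5] / [4] / [7]
  Insert 6 (step 8): P = [1, 3, 4, 6] / [2, 7] / [5] / [9];  Q = [1, 2, 6, 8] / [3, 5] / [4] / [7]
  Insert 8 (step 9): P = [1, 3, 4, 6, 8] / [2, 7] / [5] / [9];  Q = [1, 2, 6, 8, 9] / [3, 5] / [4] / [7]
Final shape: (5, 2, 1, 1).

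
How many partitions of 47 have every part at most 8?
p(47, parts ≤ 8) = 22122

Use the recurrence p(n, m) = p(n, m−1) + p(n−m, m): either the largest part is < m (count p(n, m−1)) or the largest part is exactly m (remove one copy of m, count p(n−m, m)). With p(0, ·) = 1 this gives p(47, parts ≤ 8) = 22122. (By conjugating Young diagrams, this also counts partitions of 47 into at most 8 parts.)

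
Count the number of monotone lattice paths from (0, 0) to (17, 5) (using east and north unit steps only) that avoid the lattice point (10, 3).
Number of paths = 16038

Total paths from (0, 0) to (17, 5): C(22, 17) = 26334. Paths through (10, 3): (paths (0, 0) → (10, 3)) × (paths (10, 3) → (17, 5)) = C(13, 10) · C(9, 7) = 286 · 36 = 10296. Avoidance count = 26334 − 10296 = 16038.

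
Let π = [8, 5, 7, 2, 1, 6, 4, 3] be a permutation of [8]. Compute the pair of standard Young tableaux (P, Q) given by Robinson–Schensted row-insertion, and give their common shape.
P = [1, 3] / [2, 4] / [5, 6] / [7] / [8];  Q = [1, 3] / [2, 6] / [4, 7] / [5] / [8];  common shape = (2, 2, 2, 1, 1)

Row-insert the values π_1, π_2, … into P one at a time, bumping the leftmost entry strictly greater than the inserted value down to the next row. The recording tableau Q records, in position (i, j), the step at which that cell was added to P.
  Insert 8 (step 1): P = [8];  Q = [1]
  Insert 5 (step 2): P = [5] / [8];  Q = [1] / [2]
  Insert 7 (step 3): P = [5, 7] / [8];  Q = [1, 3] / [2]
  Insert 2 (step 4): P = [2, 7] / [5] / [8];  Q = [1, 3] / [2] / [4]
  Insert 1 (step 5): P = [1, 7] / [2] / [5] / [8];  Q = [1, 3] / [2] / [4] / [5]
  Insert 6 (step 6): P = [1, 6] / [2, 7] / [5] / [8];  Q = [1, 3] / [2, 6] / [4] / [5]
  Insert 4 (step 7): P = [1, 4] / [2, 6] / [5, 7] / [8];  Q = [1, 3] / [2, 6] / [4, 7] / [5]
  Insert 3 (step 8): P = [1, 3] / [2, 4] / [5, 6] / [7] / [8];  Q = [1, 3] / [2, 6] / [4, 7] / [5] / [8]
Final shape: (2, 2, 2, 1, 1).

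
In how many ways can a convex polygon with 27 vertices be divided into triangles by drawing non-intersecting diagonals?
C_25 = 4861946401452

These polygon triangulations are counted by the Catalan number C_n = (1/(n + 1)) · C(2n, n). For n = 25: C_25 = (1/26) · C(50, 25) = 126410606437752/26 = 4861946401452.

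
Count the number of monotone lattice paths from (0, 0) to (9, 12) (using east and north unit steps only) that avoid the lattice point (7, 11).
Number of paths = 198458

Total paths from (0, 0) to (9, 12): C(21, 9) = 293930. Paths through (7, 11): (paths (0, 0) → (7, 11)) × (paths (7, 11) → (9, 12)) = C(18, 7) · C(3, 2) = 31824 · 3 = 95472. Avoidance count = 293930 − 95472 = 198458.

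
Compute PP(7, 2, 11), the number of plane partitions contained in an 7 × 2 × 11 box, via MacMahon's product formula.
PP(7, 2, 11) = 200443464

Evaluate the triple product over i = 1..7, j = 1..2, k = 1..11. The factors are (2/1) · (3/2) · (4/3) · (5/4) · (6/5) · (7/6) · (8/7) · (9/8) · … (154 factors total). The numerators and denominators telescope so the product is an integer; carrying out the multiplication exactly gives PP(7, 2, 11) = 200443464.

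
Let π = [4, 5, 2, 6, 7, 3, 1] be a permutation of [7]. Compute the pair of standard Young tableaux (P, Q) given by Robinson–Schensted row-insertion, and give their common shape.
P = [1, 3, 6, 7] / [2, 5] / [4];  Q = [1, 2, 4, 5] / [3, 6] / [7];  common shape = (4, 2, 1)

Row-insert the values π_1, π_2, … into P one at a time, bumping the leftmost entry strictly greater than the inserted value down to the next row. The recording tableau Q records, in position (i, j), the step at which that cell was added to P.
  Insert 4 (step 1): P = [4];  Q = [1]
  Insert 5 (step 2): P = [4, 5];  Q = [1, 2]
  Insert 2 (step 3): P = [2, 5] / [4];  Q = [1, 2] / [3]
  Insert 6 (step 4): P = [2, 5, 6] / [4];  Q = [1, 2, 4] / [3]
  Insert 7 (step 5): P = [2, 5, 6, 7] / [4];  Q = [1, 2, 4, 5] / [3]
  Insert 3 (step 6): P = [2, 3, 6, 7] / [4, 5];  Q = [1, 2, 4, 5] / [3, 6]
  Insert 1 (step 7): P = [1, 3, 6, 7] / [2, 5] / [4];  Q = [1, 2, 4, 5] / [3, 6] / [7]
Final shape: (4, 2, 1).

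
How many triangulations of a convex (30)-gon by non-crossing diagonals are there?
C_28 = 263747951750360

These polygon triangulations are counted by the Catalan number C_n = (1/(n + 1)) · C(2n, n). For n = 28: C_28 = (1/29) · C(56, 28) = 7648690600760440/29 = 263747951750360.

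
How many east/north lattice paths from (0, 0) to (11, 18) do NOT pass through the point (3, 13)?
Number of paths = 33876570

Total paths from (0, 0) to (11, 18): C(29, 11) = 34597290. Paths through (3, 13): (paths (0, 0) → (3, 13)) × (paths (3, 13) → (11, 18)) = C(16, 3) · C(13, 8) = 560 · 1287 = 720720. Avoidance count = 34597290 − 720720 = 33876570.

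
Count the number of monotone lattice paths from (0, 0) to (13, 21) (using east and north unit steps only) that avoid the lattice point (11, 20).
Number of paths = 673966815

Total paths from (0, 0) to (13, 21): C(34, 13) = 927983760. Paths through (11, 20): (paths (0, 0) → (11, 20)) × (paths (11, 20) → (13, 21)) = C(31, 11) · C(3, 2) = 84672315 · 3 = 254016945. Avoidance count = 927983760 − 254016945 = 673966815.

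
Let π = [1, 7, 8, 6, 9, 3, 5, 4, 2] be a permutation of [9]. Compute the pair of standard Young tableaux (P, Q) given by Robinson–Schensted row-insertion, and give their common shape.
P = [1, 2, 4, 9] / [3, 8] / [5] / [6] / [7];  Q = [1, 2, 3, 5] / [4, 7] / [6] / [8] / [9];  common shape = (4, 2, 1, 1, 1)

Row-insert the values π_1, π_2, … into P one at a time, bumping the leftmost entry strictly greater than the inserted value down to the next row. The recording tableau Q records, in position (i, j), the step at which that cell was added to P.
  Insert 1 (step 1): P = [1];  Q = [1]
  Insert 7 (step 2): P = [1, 7];  Q = [1, 2]
  Insert 8 (step 3): P = [1, 7, 8];  Q = [1, 2, 3]
  Insert 6 (step 4): P = [1, 6, 8] / [7];  Q = [1, 2, 3] / [4]
  Insert 9 (step 5): P = [1, 6, 8, 9] / [7];  Q = [1, 2, 3, 5] / [4]
  Insert 3 (step 6): P = [1, 3, 8, 9] / [6] / [7];  Q = [1, 2, 3, 5] / [4] / [6]
  Insert 5 (step 7): P = [1, 3, 5, 9] / [6, 8] / [7];  Q = [1, 2, 3, 5] / [4, 7] / [6]
  Insert 4 (step 8): P = [1, 3, 4, 9] / [5, 8] / [6] / [7];  Q = [1, 2, 3, 5] / [4, 7] / [6] / [8]
  Insert 2 (step 9): P = [1, 2, 4, 9] / [3, 8] / [5] / [6] / [7];  Q = [1, 2, 3, 5] / [4, 7] / [6] / [8] / [9]
Final shape: (4, 2, 1, 1, 1).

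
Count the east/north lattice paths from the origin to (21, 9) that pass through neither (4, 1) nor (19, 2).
Number of paths = 8894595

Inclusion–exclusion. Total paths: C(30, 21) = 14307150. Through P₁: C(5, 4)·C(25, 17) = 5407875. Through P₂: C(21, 19)·C(9, 2) = 7560. Since P₁ is strictly southwest of P₂, a monotone path through both must visit P₁ then P₂; paths through both = C(5, 4)·C(16, 15)·C(9, 2) = 2880. Avoid both = 14307150 − 5407875 − 7560 + 2880 = 8894595.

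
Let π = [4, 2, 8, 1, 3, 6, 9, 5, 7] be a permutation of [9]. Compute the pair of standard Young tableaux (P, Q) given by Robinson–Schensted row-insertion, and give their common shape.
P = [1, 3, 5, 7] / [2, 6, 9] / [4, 8];  Q = [1, 3, 6, 7] / [2, 5, 9] / [4, 8];  common shape = (4, 3, 2)

Row-insert the values π_1, π_2, … into P one at a time, bumping the leftmost entry strictly greater than the inserted value down to the next row. The recording tableau Q records, in position (i, j), the step at which that cell was added to P.
  Insert 4 (step 1): P = [4];  Q = [1]
  Insert 2 (step 2): P = [2] / [4];  Q = [1] / [2]
  Insert 8 (step 3): P = [2, 8] / [4];  Q = [1, 3] / [2]
  Insert 1 (step 4): P = [1, 8] / [2] / [4];  Q = [1, 3] / [2] / [4]
  Insert 3 (step 5): P = [1, 3] / [2, 8] / [4];  Q = [1, 3] / [2, 5] / [4]
  Insert 6 (step 6): P = [1, 3, 6] / [2, 8] / [4];  Q = [1, 3, 6] / [2, 5] / [4]
  Insert 9 (step 7): P = [1, 3, 6, 9] / [2, 8] / [4];  Q = [1, 3, 6, 7] / [2, 5] / [4]
  Insert 5 (step 8): P = [1, 3, 5, 9] / [2, 6] / [4, 8];  Q = [1, 3, 6, 7] / [2, 5] / [4, 8]
  Insert 7 (step 9): P = [1, 3, 5, 7] / [2, 6, 9] / [4, 8];  Q = [1, 3, 6, 7] / [2, 5, 9] / [4, 8]
Final shape: (4, 3, 2).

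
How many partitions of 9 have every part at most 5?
p(9, parts ≤ 5) = 23

Partitions of 9 with all parts ≤ 5: 5+4, 5+3+1, 5+2+2, 5+2+1+1, 5+1+1+1+1, 4+4+1, 4+3+2, 4+3+1+1, 4+2+2+1, 4+2+1+1+1, 4+1+1+1+1+1, 3+3+3, 3+3+2+1, 3+3+1+1+1, 3+2+2+2, 3+2+2+1+1, 3+2+1+1+1+1, 3+1+1+1+1+1+1, 2+2+2+2+1, 2+2+2+1+1+1, 2+2+1+1+1+1+1, 2+1+1+1+1+1+1+1, 1+1+1+1+1+1+1+1+1. Count = 23.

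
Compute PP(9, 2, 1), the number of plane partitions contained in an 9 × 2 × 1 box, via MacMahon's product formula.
PP(9, 2, 1) = 55

Evaluate the triple product over i = 1..9, j = 1..2, k = 1..1. The factors are (2/1) · (3/2) · (3/2) · (4/3) · (4/3) · (5/4) · (5/4) · (6/5) · … (18 factors total). The numerators and denominators telescope so the product is an integer; carrying out the multiplication exactly gives PP(9, 2, 1) = 55.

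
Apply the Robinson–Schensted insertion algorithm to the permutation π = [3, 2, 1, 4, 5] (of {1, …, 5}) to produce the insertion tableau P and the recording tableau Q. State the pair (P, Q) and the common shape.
P = [1, 4, 5] / [2] / [3];  Q = [1, 4, 5] / [2] / [3];  common shape = (3, 1, 1)

Row-insert the values π_1, π_2, … into P one at a time, bumping the leftmost entry strictly greater than the inserted value down to the next row. The recording tableau Q records, in position (i, j), the step at which that cell was added to P.
  Insert 3 (step 1): P = [3];  Q = [1]
  Insert 2 (step 2): P = [2] / [3];  Q = [1] / [2]
  Insert 1 (step 3): P = [1] / [2] / [3];  Q = [1] / [2] / [3]
  Insert 4 (step 4): P = [1, 4] / [2] / [3];  Q = [1, 4] / [2] / [3]
  Insert 5 (step 5): P = [1, 4, 5] / [2] / [3];  Q = [1, 4, 5] / [2] / [3]
Final shape: (3, 1, 1).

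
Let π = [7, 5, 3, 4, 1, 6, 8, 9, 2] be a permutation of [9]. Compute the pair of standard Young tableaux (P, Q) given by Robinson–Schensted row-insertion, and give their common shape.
P = [1, 2, 6, 8, 9] / [3, 4] / [5] / [7];  Q = [1, 4, 6, 7, 8] / [2, 9] / [3] / [5];  common shape = (5, 2, 1, 1)

Row-insert the values π_1, π_2, … into P one at a time, bumping the leftmost entry strictly greater than the inserted value down to the next row. The recording tableau Q records, in position (i, j), the step at which that cell was added to P.
  Insert 7 (step 1): P = [7];  Q = [1]
  Insert 5 (step 2): P = [5] / [7];  Q = [1] / [2]
  Insert 3 (step 3): P = [3] / [5] / [7];  Q = [1] / [2] / [3]
  Insert 4 (step 4): P = [3, 4] / [5] / [7];  Q = [1, 4] / [2] / [3]
  Insert 1 (step 5): P = [1, 4] / [3] / [5] / [7];  Q = [1, 4] / [2] / [3] / [5]
  Insert 6 (step 6): P = [1, 4, 6] / [3] / [5] / [7];  Q = [1, 4, 6] / [2] / [3] / [5]
  Insert 8 (step 7): P = [1, 4, 6, 8] / [3] / [5] / [7];  Q = [1, 4, 6, 7] / [2] / [3] / [5]
  Insert 9 (step 8): P = [1, 4, 6, 8, 9] / [3] / [5] / [7];  Q = [1, 4, 6, 7, 8] / [2] / [3] / [5]
  Insert 2 (step 9): P = [1, 2, 6, 8, 9] / [3, 4] / [5] / [7];  Q = [1, 4, 6, 7, 8] / [2, 9] / [3] / [5]
Final shape: (5, 2, 1, 1).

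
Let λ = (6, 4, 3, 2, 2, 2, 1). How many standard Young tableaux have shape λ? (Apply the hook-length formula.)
# SYT of shape (6, 4, 3, 2, 2, 2, 1) = 177365760

Hook-length formula: f^λ = n! / Π hook(c), product over all cells c of the Young diagram. For λ = (6, 4, 3, 2, 2, 2, 1), n = 20 boxes. Hook lengths by row (left-to-right, top-to-bottom): [12, 10, 6, 4, 2, 1]; [9, 7, 3, 1]; [7, 5, 1]; [5, 3]; [4, 2]; [3, 1]; [1]. Product of hooks = 13716864000. So f^λ = 20! / 13716864000 = 2432902008176640000 / 13716864000 = 177365760.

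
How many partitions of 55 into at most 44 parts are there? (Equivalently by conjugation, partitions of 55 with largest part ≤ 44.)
p(55, parts ≤ 44) = 451137

Use the recurrence p(n, m) = p(n, m−1) + p(n−m, m): either the largest part is < m (count p(n, m−1)) or the largest part is exactly m (remove one copy of m, count p(n−m, m)). With p(0, ·) = 1 this gives p(55, parts ≤ 44) = 451137. (By conjugating Young diagrams, this also counts partitions of 55 into at most 44 parts.)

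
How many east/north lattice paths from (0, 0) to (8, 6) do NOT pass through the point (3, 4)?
Number of paths = 2268

Total paths from (0, 0) to (8, 6): C(14, 8) = 3003. Paths through (3, 4): (paths (0, 0) → (3, 4)) × (paths (3, 4) → (8, 6)) = C(7, 3) · C(7, 5) = 35 · 21 = 735. Avoidance count = 3003 − 735 = 2268.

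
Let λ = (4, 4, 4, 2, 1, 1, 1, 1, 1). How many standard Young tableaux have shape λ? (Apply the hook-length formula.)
# SYT of shape (4, 4, 4, 2, 1, 1, 1, 1, 1) = 6348888

Hook-length formula: f^λ = n! / Π hook(c), product over all cells c of the Young diagram. For λ = (4, 4, 4, 2, 1, 1, 1, 1, 1), n = 19 boxes. Hook lengths by row (left-to-right, top-to-bottom): [12, 6, 4, 3]; [11, 5, 3, 2]; [10, 4, 2, 1]; [7, 1]; [5]; [4]; [3]; [2]; [1]. Product of hooks = 19160064000. So f^λ = 19! / 19160064000 = 121645100408832000 / 19160064000 = 6348888.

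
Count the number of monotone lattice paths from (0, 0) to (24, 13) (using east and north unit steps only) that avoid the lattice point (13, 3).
Number of paths = 3364946340

Total paths from (0, 0) to (24, 13): C(37, 24) = 3562467300. Paths through (13, 3): (paths (0, 0) → (13, 3)) × (paths (13, 3) → (24, 13)) = C(16, 13) · C(21, 11) = 560 · 352716 = 197520960. Avoidance count = 3562467300 − 197520960 = 3364946340.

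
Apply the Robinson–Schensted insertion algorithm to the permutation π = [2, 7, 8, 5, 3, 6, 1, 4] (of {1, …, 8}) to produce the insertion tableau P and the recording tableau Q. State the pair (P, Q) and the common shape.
P = [1, 3, 4] / [2, 6] / [5, 8] / [7];  Q = [1, 2, 3] / [4, 6] / [5, 8] / [7];  common shape = (3, 2, 2, 1)

Row-insert the values π_1, π_2, … into P one at a time, bumping the leftmost entry strictly greater than the inserted value down to the next row. The recording tableau Q records, in position (i, j), the step at which that cell was added to P.
  Insert 2 (step 1): P = [2];  Q = [1]
  Insert 7 (step 2): P = [2, 7];  Q = [1, 2]
  Insert 8 (step 3): P = [2, 7, 8];  Q = [1, 2, 3]
  Insert 5 (step 4): P = [2, 5, 8] / [7];  Q = [1, 2, 3] / [4]
  Insert 3 (step 5): P = [2, 3, 8] / [5] / [7];  Q = [1, 2, 3] / [4] / [5]
  Insert 6 (step 6): P = [2, 3, 6] / [5, 8] / [7];  Q = [1, 2, 3] / [4, 6] / [5]
  Insert 1 (step 7): P = [1, 3, 6] / [2, 8] / [5] / [7];  Q = [1, 2, 3] / [4, 6] / [5] / [7]
  Insert 4 (step 8): P = [1, 3, 4] / [2, 6] / [5, 8] / [7];  Q = [1, 2, 3] / [4, 6] / [5, 8] / [7]
Final shape: (3, 2, 2, 1).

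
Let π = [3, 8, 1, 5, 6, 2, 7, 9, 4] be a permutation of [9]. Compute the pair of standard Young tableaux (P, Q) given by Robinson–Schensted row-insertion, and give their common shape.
P = [1, 2, 4, 7, 9] / [3, 5, 6] / [8];  Q = [1, 2, 5, 7, 8] / [3, 4, 9] / [6];  common shape = (5, 3, 1)

Row-insert the values π_1, π_2, … into P one at a time, bumping the leftmost entry strictly greater than the inserted value down to the next row. The recording tableau Q records, in position (i, j), the step at which that cell was added to P.
  Insert 3 (step 1): P = [3];  Q = [1]
  Insert 8 (step 2): P = [3, 8];  Q = [1, 2]
  Insert 1 (step 3): P = [1, 8] / [3];  Q = [1, 2] / [3]
  Insert 5 (step 4): P = [1, 5] / [3, 8];  Q = [1, 2] / [3, 4]
  Insert 6 (step 5): P = [1, 5, 6] / [3, 8];  Q = [1, 2, 5] / [3, 4]
  Insert 2 (step 6): P = [1, 2, 6] / [3, 5] / [8];  Q = [1, 2, 5] / [3, 4] / [6]
  Insert 7 (step 7): P = [1, 2, 6, 7] / [3, 5] / [8];  Q = [1, 2, 5, 7] / [3, 4] / [6]
  Insert 9 (step 8): P = [1, 2, 6, 7, 9] / [3, 5] / [8];  Q = [1, 2, 5, 7, 8] / [3, 4] / [6]
  Insert 4 (step 9): P = [1, 2, 4, 7, 9] / [3, 5, 6] / [8];  Q = [1, 2, 5, 7, 8] / [3, 4, 9] / [6]
Final shape: (5, 3, 1).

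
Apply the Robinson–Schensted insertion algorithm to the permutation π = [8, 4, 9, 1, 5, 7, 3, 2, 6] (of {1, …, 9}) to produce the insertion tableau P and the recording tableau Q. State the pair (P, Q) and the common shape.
P = [1, 2, 6] / [3, 5, 7] / [4, 9] / [8];  Q = [1, 3, 6] / [2, 5, 9] / [4, 7] / [8];  common shape = (3, 3, 2, 1)

Row-insert the values π_1, π_2, … into P one at a time, bumping the leftmost entry strictly greater than the inserted value down to the next row. The recording tableau Q records, in position (i, j), the step at which that cell was added to P.
  Insert 8 (step 1): P = [8];  Q = [1]
  Insert 4 (step 2): P = [4] / [8];  Q = [1] / [2]
  Insert 9 (step 3): P = [4, 9] / [8];  Q = [1, 3] / [2]
  Insert 1 (step 4): P = [1, 9] / [4] / [8];  Q = [1, 3] / [2] / [4]
  Insert 5 (step 5): P = [1, 5] / [4, 9] / [8];  Q = [1, 3] / [2, 5] / [4]
  Insert 7 (step 6): P = [1, 5, 7] / [4, 9] / [8];  Q = [1, 3, 6] / [2, 5] / [4]
  Insert 3 (step 7): P = [1, 3, 7] / [4, 5] / [8, 9];  Q = [1, 3, 6] / [2, 5] / [4, 7]
  Insert 2 (step 8): P = [1, 2, 7] / [3, 5] / [4, 9] / [8];  Q = [1, 3, 6] / [2, 5] / [4, 7] / [8]
  Insert 6 (step 9): P = [1, 2, 6] / [3, 5, 7] / [4, 9] / [8];  Q = [1, 3, 6] / [2, 5, 9] / [4, 7] / [8]
Final shape: (3, 3, 2, 1).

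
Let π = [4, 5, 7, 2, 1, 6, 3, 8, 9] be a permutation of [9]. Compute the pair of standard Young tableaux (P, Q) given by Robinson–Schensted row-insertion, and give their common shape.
P = [1, 3, 6, 8, 9] / [2, 5] / [4, 7];  Q = [1, 2, 3, 8, 9] / [4, 6] / [5, 7];  common shape = (5, 2, 2)

Row-insert the values π_1, π_2, … into P one at a time, bumping the leftmost entry strictly greater than the inserted value down to the next row. The recording tableau Q records, in position (i, j), the step at which that cell was added to P.
  Insert 4 (step 1): P = [4];  Q = [1]
  Insert 5 (step 2): P = [4, 5];  Q = [1, 2]
  Insert 7 (step 3): P = [4, 5, 7];  Q = [1, 2, 3]
  Insert 2 (step 4): P = [2, 5, 7] / [4];  Q = [1, 2, 3] / [4]
  Insert 1 (step 5): P = [1, 5, 7] / [2] / [4];  Q = [1, 2, 3] / [4] / [5]
  Insert 6 (step 6): P = [1, 5, 6] / [2, 7] / [4];  Q = [1, 2, 3] / [4, 6] / [5]
  Insert 3 (step 7): P = [1, 3, 6] / [2, 5] / [4, 7];  Q = [1, 2, 3] / [4, 6] / [5, 7]
  Insert 8 (step 8): P = [1, 3, 6, 8] / [2, 5] / [4, 7];  Q = [1, 2, 3, 8] / [4, 6] / [5, 7]
  Insert 9 (step 9): P = [1, 3, 6, 8, 9] / [2, 5] / [4, 7];  Q = [1, 2, 3, 8, 9] / [4, 6] / [5, 7]
Final shape: (5, 2, 2).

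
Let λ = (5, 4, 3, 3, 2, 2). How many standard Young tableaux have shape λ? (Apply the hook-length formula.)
# SYT of shape (5, 4, 3, 3, 2, 2) = 23279256

Hook-length formula: f^λ = n! / Π hook(c), product over all cells c of the Young diagram. For λ = (5, 4, 3, 3, 2, 2), n = 19 boxes. Hook lengths by row (left-to-right, top-to-bottom): [10, 9, 6, 3, 1]; [8, 7, 4, 1]; [6, 5, 2]; [5, 4, 1]; [3, 2]; [2, 1]. Product of hooks = 5225472000. So f^λ = 19! / 5225472000 = 121645100408832000 / 5225472000 = 23279256.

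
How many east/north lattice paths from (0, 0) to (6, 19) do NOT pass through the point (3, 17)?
Number of paths = 165700

Total paths from (0, 0) to (6, 19): C(25, 6) = 177100. Paths through (3, 17): (paths (0, 0) → (3, 17)) × (paths (3, 17) → (6, 19)) = C(20, 3) · C(5, 3) = 1140 · 10 = 11400. Avoidance count = 177100 − 11400 = 165700.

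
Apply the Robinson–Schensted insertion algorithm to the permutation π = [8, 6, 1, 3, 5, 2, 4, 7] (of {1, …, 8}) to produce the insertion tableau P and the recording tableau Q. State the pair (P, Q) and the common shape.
P = [1, 2, 4, 7] / [3, 5] / [6] / [8];  Q = [1, 4, 5, 8] / [2, 7] / [3] / [6];  common shape = (4, 2, 1, 1)

Row-insert the values π_1, π_2, … into P one at a time, bumping the leftmost entry strictly greater than the inserted value down to the next row. The recording tableau Q records, in position (i, j), the step at which that cell was added to P.
  Insert 8 (step 1): P = [8];  Q = [1]
  Insert 6 (step 2): P = [6] / [8];  Q = [1] / [2]
  Insert 1 (step 3): P = [1] / [6] / [8];  Q = [1] / [2] / [3]
  Insert 3 (step 4): P = [1, 3] / [6] / [8];  Q = [1, 4] / [2] / [3]
  Insert 5 (step 5): P = [1, 3, 5] / [6] / [8];  Q = [1, 4, 5] / [2] / [3]
  Insert 2 (step 6): P = [1, 2, 5] / [3] / [6] / [8];  Q = [1, 4, 5] / [2] / [3] / [6]
  Insert 4 (step 7): P = [1, 2, 4] / [3, 5] / [6] / [8];  Q = [1, 4, 5] / [2, 7] / [3] / [6]
  Insert 7 (step 8): P = [1, 2, 4, 7] / [3, 5] / [6] / [8];  Q = [1, 4, 5, 8] / [2, 7] / [3] / [6]
Final shape: (4, 2, 1, 1).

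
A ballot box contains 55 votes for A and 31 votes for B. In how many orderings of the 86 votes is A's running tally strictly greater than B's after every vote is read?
Strict-lead orderings = 64760718689823237467904

Total orderings of the 86 votes with 55 for A: C(86, 55) = 232059241971866600926656. By the Bertrand ballot formula (Cycle Lemma / reflection principle), the number of orderings in which A is strictly ahead of B throughout is (p − q)/(p + q) · C(p + q, p) = (55 − 31)/(55 + 31) · 232059241971866600926656 = 64760718689823237467904.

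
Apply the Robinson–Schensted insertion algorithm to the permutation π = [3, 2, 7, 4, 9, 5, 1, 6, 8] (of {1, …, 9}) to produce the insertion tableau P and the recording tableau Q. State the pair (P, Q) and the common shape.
P = [1, 4, 5, 6, 8] / [2, 7, 9] / [3];  Q = [1, 3, 5, 8, 9] / [2, 4, 6] / [7];  common shape = (5, 3, 1)

Row-insert the values π_1, π_2, … into P one at a time, bumping the leftmost entry strictly greater than the inserted value down to the next row. The recording tableau Q records, in position (i, j), the step at which that cell was added to P.
  Insert 3 (step 1): P = [3];  Q = [1]
  Insert 2 (step 2): P = [2] / [3];  Q = [1] / [2]
  Insert 7 (step 3): P = [2, 7] / [3];  Q = [1, 3] / [2]
  Insert 4 (step 4): P = [2, 4] / [3, 7];  Q = [1, 3] / [2, 4]
  Insert 9 (step 5): P = [2, 4, 9] / [3, 7];  Q = [1, 3, 5] / [2, 4]
  Insert 5 (step 6): P = [2, 4, 5] / [3, 7, 9];  Q = [1, 3, 5] / [2, 4, 6]
  Insert 1 (step 7): P = [1, 4, 5] / [2, 7, 9] / [3];  Q = [1, 3, 5] / [2, 4, 6] / [7]
  Insert 6 (step 8): P = [1, 4, 5, 6] / [2, 7, 9] / [3];  Q = [1, 3, 5, 8] / [2, 4, 6] / [7]
  Insert 8 (step 9): P = [1, 4, 5, 6, 8] / [2, 7, 9] / [3];  Q = [1, 3, 5, 8, 9] / [2, 4, 6] / [7]
Final shape: (5, 3, 1).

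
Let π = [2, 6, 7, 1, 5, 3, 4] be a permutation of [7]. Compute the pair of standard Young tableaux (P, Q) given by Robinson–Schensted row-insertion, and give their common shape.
P = [1, 3, 4] / [2, 5, 7] / [6];  Q = [1, 2, 3] / [4, 5, 7] / [6];  common shape = (3, 3, 1)

Row-insert the values π_1, π_2, … into P one at a time, bumping the leftmost entry strictly greater than the inserted value down to the next row. The recording tableau Q records, in position (i, j), the step at which that cell was added to P.
  Insert 2 (step 1): P = [2];  Q = [1]
  Insert 6 (step 2): P = [2, 6];  Q = [1, 2]
  Insert 7 (step 3): P = [2, 6, 7];  Q = [1, 2, 3]
  Insert 1 (step 4): P = [1, 6, 7] / [2];  Q = [1, 2, 3] / [4]
  Insert 5 (step 5): P = [1, 5, 7] / [2, 6];  Q = [1, 2, 3] / [4, 5]
  Insert 3 (step 6): P = [1, 3, 7] / [2, 5] / [6];  Q = [1, 2, 3] / [4, 5] / [6]
  Insert 4 (step 7): P = [1, 3, 4] / [2, 5, 7] / [6];  Q = [1, 2, 3] / [4, 5, 7] / [6]
Final shape: (3, 3, 1).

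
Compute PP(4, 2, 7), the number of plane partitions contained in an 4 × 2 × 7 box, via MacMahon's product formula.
PP(4, 2, 7) = 32670

Evaluate the triple product over i = 1..4, j = 1..2, k = 1..7. The factors are (2/1) · (3/2) · (4/3) · (5/4) · (6/5) · (7/6) · (8/7) · (3/2) · … (56 factors total). The numerators and denominators telescope so the product is an integer; carrying out the multiplication exactly gives PP(4, 2, 7) = 32670.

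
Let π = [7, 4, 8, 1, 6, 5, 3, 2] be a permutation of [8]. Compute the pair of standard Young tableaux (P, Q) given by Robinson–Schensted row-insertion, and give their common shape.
P = [1, 2] / [3, 5] / [4, 8] / [6] / [7];  Q = [1, 3] / [2, 5] / [4, 6] / [7] / [8];  common shape = (2, 2, 2, 1, 1)

Row-insert the values π_1, π_2, … into P one at a time, bumping the leftmost entry strictly greater than the inserted value down to the next row. The recording tableau Q records, in position (i, j), the step at which that cell was added to P.
  Insert 7 (step 1): P = [7];  Q = [1]
  Insert 4 (step 2): P = [4] / [7];  Q = [1] / [2]
  Insert 8 (step 3): P = [4, 8] / [7];  Q = [1, 3] / [2]
  Insert 1 (step 4): P = [1, 8] / [4] / [7];  Q = [1, 3] / [2] / [4]
  Insert 6 (step 5): P = [1, 6] / [4, 8] / [7];  Q = [1, 3] / [2, 5] / [4]
  Insert 5 (step 6): P = [1, 5] / [4, 6] / [7, 8];  Q = [1, 3] / [2, 5] / [4, 6]
  Insert 3 (step 7): P = [1, 3] / [4, 5] / [6, 8] / [7];  Q = [1, 3] / [2, 5] / [4, 6] / [7]
  Insert 2 (step 8): P = [1, 2] / [3, 5] / [4, 8] / [6] / [7];  Q = [1, 3] / [2, 5] / [4, 6] / [7] / [8]
Final shape: (2, 2, 2, 1, 1).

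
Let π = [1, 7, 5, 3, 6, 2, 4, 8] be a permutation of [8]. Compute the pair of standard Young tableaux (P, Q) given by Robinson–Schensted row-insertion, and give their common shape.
P = [1, 2, 4, 8] / [3, 6] / [5] / [7];  Q = [1, 2, 5, 8] / [3, 7] / [4] / [6];  common shape = (4, 2, 1, 1)

Row-insert the values π_1, π_2, … into P one at a time, bumping the leftmost entry strictly greater than the inserted value down to the next row. The recording tableau Q records, in position (i, j), the step at which that cell was added to P.
  Insert 1 (step 1): P = [1];  Q = [1]
  Insert 7 (step 2): P = [1, 7];  Q = [1, 2]
  Insert 5 (step 3): P = [1, 5] / [7];  Q = [1, 2] / [3]
  Insert 3 (step 4): P = [1, 3] / [5] / [7];  Q = [1, 2] / [3] / [4]
  Insert 6 (step 5): P = [1, 3, 6] / [5] / [7];  Q = [1, 2, 5] / [3] / [4]
  Insert 2 (step 6): P = [1, 2, 6] / [3] / [5] / [7];  Q = [1, 2, 5] / [3] / [4] / [6]
  Insert 4 (step 7): P = [1, 2, 4] / [3, 6] / [5] / [7];  Q = [1, 2, 5] / [3, 7] / [4] / [6]
  Insert 8 (step 8): P = [1, 2, 4, 8] / [3, 6] / [5] / [7];  Q = [1, 2, 5, 8] / [3, 7] / [4] / [6]
Final shape: (4, 2, 1, 1).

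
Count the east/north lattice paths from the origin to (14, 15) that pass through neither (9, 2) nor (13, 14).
Number of paths = 37171120

Inclusion–exclusion. Total paths: C(29, 14) = 77558760. Through P₁: C(11, 9)·C(18, 5) = 471240. Through P₂: C(27, 13)·C(2, 1) = 40116600. Since P₁ is strictly southwest of P₂, a monotone path through both must visit P₁ then P₂; paths through both = C(11, 9)·C(16, 4)·C(2, 1) = 200200. Avoid both = 77558760 − 471240 − 40116600 + 200200 = 37171120.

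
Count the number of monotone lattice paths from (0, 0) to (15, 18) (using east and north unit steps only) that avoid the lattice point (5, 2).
Number of paths = 925611885

Total paths from (0, 0) to (15, 18): C(33, 15) = 1037158320. Paths through (5, 2): (paths (0, 0) → (5, 2)) × (paths (5, 2) → (15, 18)) = C(7, 5) · C(26, 10) = 21 · 5311735 = 111546435. Avoidance count = 1037158320 − 111546435 = 925611885.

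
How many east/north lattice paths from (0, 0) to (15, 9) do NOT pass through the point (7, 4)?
Number of paths = 882794

Total paths from (0, 0) to (15, 9): C(24, 15) = 1307504. Paths through (7, 4): (paths (0, 0) → (7, 4)) × (paths (7, 4) → (15, 9)) = C(11, 7) · C(13, 8) = 330 · 1287 = 424710. Avoidance count = 1307504 − 424710 = 882794.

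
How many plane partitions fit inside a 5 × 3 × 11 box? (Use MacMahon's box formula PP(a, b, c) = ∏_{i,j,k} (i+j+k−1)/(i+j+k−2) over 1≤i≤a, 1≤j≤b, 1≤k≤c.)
PP(5, 3, 11) = 1837984512

Evaluate the triple product over i = 1..5, j = 1..3, k = 1..11. The factors are (2/1) · (3/2) · (4/3) · (5/4) · (6/5) · (7/6) · (8/7) · (9/8) · … (165 factors total). The numerators and denominators telescope so the product is an integer; carrying out the multiplication exactly gives PP(5, 3, 11) = 1837984512.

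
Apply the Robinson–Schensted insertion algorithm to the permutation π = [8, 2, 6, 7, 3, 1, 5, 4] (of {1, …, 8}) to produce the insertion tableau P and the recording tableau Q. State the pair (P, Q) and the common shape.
P = [1, 3, 4] / [2, 5] / [6, 7] / [8];  Q = [1, 3, 4] / [2, 7] / [5, 8] / [6];  common shape = (3, 2, 2, 1)

Row-insert the values π_1, π_2, … into P one at a time, bumping the leftmost entry strictly greater than the inserted value down to the next row. The recording tableau Q records, in position (i, j), the step at which that cell was added to P.
  Insert 8 (step 1): P = [8];  Q = [1]
  Insert 2 (step 2): P = [2] / [8];  Q = [1] / [2]
  Insert 6 (step 3): P = [2, 6] / [8];  Q = [1, 3] / [2]
  Insert 7 (step 4): P = [2, 6, 7] / [8];  Q = [1, 3, 4] / [2]
  Insert 3 (step 5): P = [2, 3, 7] / [6] / [8];  Q = [1, 3, 4] / [2] / [5]
  Insert 1 (step 6): P = [1, 3, 7] / [2] / [6] / [8];  Q = [1, 3, 4] / [2] / [5] / [6]
  Insert 5 (step 7): P = [1, 3, 5] / [2, 7] / [6] / [8];  Q = [1, 3, 4] / [2, 7] / [5] / [6]
  Insert 4 (step 8): P = [1, 3, 4] / [2, 5] / [6, 7] / [8];  Q = [1, 3, 4] / [2, 7] / [5, 8] / [6]
Final shape: (3, 2, 2, 1).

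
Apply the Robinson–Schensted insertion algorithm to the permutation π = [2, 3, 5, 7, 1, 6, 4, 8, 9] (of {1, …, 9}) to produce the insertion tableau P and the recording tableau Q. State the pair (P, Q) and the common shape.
P = [1, 3, 4, 6, 8, 9] / [2, 5] / [7];  Q = [1, 2, 3, 4, 8, 9] / [5, 6] / [7];  common shape = (6, 2, 1)

Row-insert the values π_1, π_2, … into P one at a time, bumping the leftmost entry strictly greater than the inserted value down to the next row. The recording tableau Q records, in position (i, j), the step at which that cell was added to P.
  Insert 2 (step 1): P = [2];  Q = [1]
  Insert 3 (step 2): P = [2, 3];  Q = [1, 2]
  Insert 5 (step 3): P = [2, 3, 5];  Q = [1, 2, 3]
  Insert 7 (step 4): P = [2, 3, 5, 7];  Q = [1, 2, 3, 4]
  Insert 1 (step 5): P = [1, 3, 5, 7] / [2];  Q = [1, 2, 3, 4] / [5]
  Insert 6 (step 6): P = [1, 3, 5, 6] / [2, 7];  Q = [1, 2, 3, 4] / [5, 6]
  Insert 4 (step 7): P = [1, 3, 4, 6] / [2, 5] / [7];  Q = [1, 2, 3, 4] / [5, 6] / [7]
  Insert 8 (step 8): P = [1, 3, 4, 6, 8] / [2, 5] / [7];  Q = [1, 2, 3, 4, 8] / [5, 6] / [7]
  Insert 9 (step 9): P = [1, 3, 4, 6, 8, 9] / [2, 5] / [7];  Q = [1, 2, 3, 4, 8, 9] / [5, 6] / [7]
Final shape: (6, 2, 1).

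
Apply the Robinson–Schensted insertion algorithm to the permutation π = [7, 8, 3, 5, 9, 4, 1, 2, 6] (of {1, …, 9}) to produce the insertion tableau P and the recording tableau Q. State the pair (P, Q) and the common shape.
P = [1, 2, 6] / [3, 4, 9] / [5, 8] / [7];  Q = [1, 2, 5] / [3, 4, 9] / [6, 8] / [7];  common shape = (3, 3, 2, 1)

Row-insert the values π_1, π_2, … into P one at a time, bumping the leftmost entry strictly greater than the inserted value down to the next row. The recording tableau Q records, in position (i, j), the step at which that cell was added to P.
  Insert 7 (step 1): P = [7];  Q = [1]
  Insert 8 (step 2): P = [7, 8];  Q = [1, 2]
  Insert 3 (step 3): P = [3, 8] / [7];  Q = [1, 2] / [3]
  Insert 5 (step 4): P = [3, 5] / [7, 8];  Q = [1, 2] / [3, 4]
  Insert 9 (step 5): P = [3, 5, 9] / [7, 8];  Q = [1, 2, 5] / [3, 4]
  Insert 4 (step 6): P = [3, 4, 9] / [5, 8] / [7];  Q = [1, 2, 5] / [3, 4] / [6]
  Insert 1 (step 7): P = [1, 4, 9] / [3, 8] / [5] / [7];  Q = [1, 2, 5] / [3, 4] / [6] / [7]
  Insert 2 (step 8): P = [1, 2, 9] / [3, 4] / [5, 8] / [7];  Q = [1, 2, 5] / [3, 4] / [6, 8] / [7]
  Insert 6 (step 9): P = [1, 2, 6] / [3, 4, 9] / [5, 8] / [7];  Q = [1, 2, 5] / [3, 4, 9] / [6, 8] / [7]
Final shape: (3, 3, 2, 1).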